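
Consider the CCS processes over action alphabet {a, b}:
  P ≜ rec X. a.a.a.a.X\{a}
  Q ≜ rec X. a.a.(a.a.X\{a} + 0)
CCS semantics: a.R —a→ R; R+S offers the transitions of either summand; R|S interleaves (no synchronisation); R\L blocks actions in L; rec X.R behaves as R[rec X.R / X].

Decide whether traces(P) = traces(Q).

trace-equivalent

Reachable graph of P (5 states):
  u0 = rec X. a.a.a.a.X\{a} has moves —a→ u1
  u1 = a.a.a.(rec X. a.a.a.a.X\{a})\{a} has moves —a→ u2
  u2 = a.a.(rec X. a.a.a.a.X\{a})\{a} has moves —a→ u3
  u3 = a.(rec X. a.a.a.a.X\{a})\{a} has moves —a→ u4
  u4 = (rec X. a.a.a.a.X\{a})\{a} has moves deadlocked
Reachable graph of Q (5 states):
  v0 = rec X. a.a.(a.a.X\{a} + 0) has moves —a→ v1
  v1 = a.(a.a.(rec X. a.a.(a.a.X\{a} + 0))\{a} + 0) has moves —a→ v2
  v2 = a.a.(rec X. a.a.(a.a.X\{a} + 0))\{a} + 0 has moves —a→ v3
  v3 = a.(rec X. a.a.(a.a.X\{a} + 0))\{a} has moves —a→ v4
  v4 = (rec X. a.a.(a.a.X\{a} + 0))\{a} has moves deadlocked
Partition-refinement fixed point:
  B0 = {u0, v0}
  B1 = {u1, v1}
  B2 = {u2, v2}
  B3 = {u3, v3}
  B4 = {u4, v4}
u0 ∈ B0, v0 ∈ B0 → same block
Bisimilar ⇒ trace-equivalent.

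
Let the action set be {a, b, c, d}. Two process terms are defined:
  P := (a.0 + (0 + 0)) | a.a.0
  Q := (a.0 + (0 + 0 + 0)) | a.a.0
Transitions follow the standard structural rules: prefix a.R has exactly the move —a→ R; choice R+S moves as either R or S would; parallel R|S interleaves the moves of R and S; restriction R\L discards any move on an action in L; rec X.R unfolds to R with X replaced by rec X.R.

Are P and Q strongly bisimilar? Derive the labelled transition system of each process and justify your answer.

YES

Reachable graph of P (6 states):
  p0 = (a.0 + (0 + 0)) | a.a.0 | =a=> p1, =a=> p2
  p1 = (a.0 + (0 + 0)) | a.0 | =a=> p3, =a=> p4
  p2 = 0 | a.a.0 | =a=> p4
  p3 = (a.0 + (0 + 0)) | 0 | =a=> p5
  p4 = 0 | a.0 | =a=> p5
  p5 = 0 | 0 | (no moves)
Reachable graph of Q (6 states):
  q0 = (a.0 + (0 + 0 + 0)) | a.a.0 | =a=> q1, =a=> q2
  q1 = (a.0 + (0 + 0 + 0)) | a.0 | =a=> q3, =a=> q4
  q2 = 0 | a.a.0 | =a=> q4
  q3 = (a.0 + (0 + 0 + 0)) | 0 | =a=> q5
  q4 = 0 | a.0 | =a=> q5
  q5 = 0 | 0 | (no moves)
Partition-refinement fixed point:
  B0 = {p0, q0}
  B1 = {p1, p2, q1, q2}
  B2 = {p3, p4, q3, q4}
  B3 = {p5, q5}
p0 ∈ B0, q0 ∈ B0 → same block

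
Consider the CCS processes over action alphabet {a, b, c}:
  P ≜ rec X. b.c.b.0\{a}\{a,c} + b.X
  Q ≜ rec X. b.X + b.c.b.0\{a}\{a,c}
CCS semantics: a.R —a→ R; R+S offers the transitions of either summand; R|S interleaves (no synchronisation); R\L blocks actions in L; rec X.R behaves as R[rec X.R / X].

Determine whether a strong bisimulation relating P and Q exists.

YES

LTS(P): 4 reachable states
  s0 = rec X. b.c.b.0\{a}\{a,c} + b.X ⊢ --b--▸ s0, --b--▸ s1
  s1 = c.b.0\{a}\{a,c} ⊢ --c--▸ s2
  s2 = b.0\{a}\{a,c} ⊢ --b--▸ s3
  s3 = 0\{a}\{a,c} ⊢ ·
LTS(Q): 4 reachable states
  t0 = rec X. b.X + b.c.b.0\{a}\{a,c} ⊢ --b--▸ t0, --b--▸ t1
  t1 = c.b.0\{a}\{a,c} ⊢ --c--▸ t2
  t2 = b.0\{a}\{a,c} ⊢ --b--▸ t3
  t3 = 0\{a}\{a,c} ⊢ ·
Partition-refinement fixed point:
  B0 = {s0, t0}
  B1 = {s1, t1}
  B2 = {s2, t2}
  B3 = {s3, t3}
s0 ∈ B0, t0 ∈ B0 → same block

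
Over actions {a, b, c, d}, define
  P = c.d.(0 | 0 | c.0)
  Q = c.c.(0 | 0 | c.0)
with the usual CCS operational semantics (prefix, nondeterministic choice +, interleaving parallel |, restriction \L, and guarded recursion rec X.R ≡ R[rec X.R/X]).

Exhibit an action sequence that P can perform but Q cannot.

P's transition system — 4 states:
  m0 = c.d.(0 | 0 | c.0) :: --c--▸ m1
  m1 = d.(0 | 0 | c.0) :: --d--▸ m2
  m2 = 0 | 0 | c.0 :: --c--▸ m3
  m3 = 0 | 0 | 0 :: ∅
Q's transition system — 4 states:
  n0 = c.c.(0 | 0 | c.0) :: --c--▸ n1
  n1 = c.(0 | 0 | c.0) :: --c--▸ n2
  n2 = 0 | 0 | c.0 :: --c--▸ n3
  n3 = 0 | 0 | 0 :: ∅
Trace ⟨cd⟩ through P, begin at {m0}:
  after c @ step 1: {m1}
  after d @ step 2: {m2}
  P completes σ.
Trace ⟨cd⟩ through Q, begin at {n0}:
  after c @ step 1: {n1}
  after d @ step 2: no successor for Q

cd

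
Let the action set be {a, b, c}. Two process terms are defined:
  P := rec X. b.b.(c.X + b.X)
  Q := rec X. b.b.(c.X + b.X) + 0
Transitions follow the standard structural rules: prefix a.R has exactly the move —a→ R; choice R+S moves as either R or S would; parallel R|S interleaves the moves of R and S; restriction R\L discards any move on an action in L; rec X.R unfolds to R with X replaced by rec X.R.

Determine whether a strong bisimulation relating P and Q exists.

LTS(P): 3 reachable states
  u0 = rec X. b.b.(c.X + b.X) | -b-> u1
  u1 = b.(c.(rec X. b.b.(c.X + b.X)) + b.(rec X. b.b.(c.X + b.X))) | -b-> u2
  u2 = c.(rec X. b.b.(c.X + b.X)) + b.(rec X. b.b.(c.X + b.X)) | -b-> u0, -c-> u0
LTS(Q): 3 reachable states
  v0 = rec X. b.b.(c.X + b.X) + 0 | -b-> v1
  v1 = b.(c.(rec X. b.b.(c.X + b.X) + 0) + b.(rec X. b.b.(c.X + b.X) + 0)) | -b-> v2
  v2 = c.(rec X. b.b.(c.X + b.X) + 0) + b.(rec X. b.b.(c.X + b.X) + 0) | -b-> v0, -c-> v0
Bisimilarity quotient blocks:
  B0 = {u0, v0}
  B1 = {u1, v1}
  B2 = {u2, v2}
u0 ∈ B0, v0 ∈ B0 → same block

bisimilar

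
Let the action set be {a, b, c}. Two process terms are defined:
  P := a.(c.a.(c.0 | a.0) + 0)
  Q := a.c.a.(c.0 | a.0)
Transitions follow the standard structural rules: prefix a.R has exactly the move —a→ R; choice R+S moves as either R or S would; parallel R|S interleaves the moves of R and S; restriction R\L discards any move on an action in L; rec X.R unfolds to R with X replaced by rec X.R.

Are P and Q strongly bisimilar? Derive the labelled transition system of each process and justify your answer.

LTS(P): 7 reachable states
  p0 = a.(c.a.(c.0 | a.0) + 0) has moves =a=> p1
  p1 = c.a.(c.0 | a.0) + 0 has moves =c=> p2
  p2 = a.(c.0 | a.0) has moves =a=> p3
  p3 = c.0 | a.0 has moves =a=> p4, =c=> p5
  p4 = c.0 | 0 has moves =c=> p6
  p5 = 0 | a.0 has moves =a=> p6
  p6 = 0 | 0 has moves (no moves)
LTS(Q): 7 reachable states
  q0 = a.c.a.(c.0 | a.0) has moves =a=> q1
  q1 = c.a.(c.0 | a.0) has moves =c=> q2
  q2 = a.(c.0 | a.0) has moves =a=> q3
  q3 = c.0 | a.0 has moves =a=> q4, =c=> q5
  q4 = c.0 | 0 has moves =c=> q6
  q5 = 0 | a.0 has moves =a=> q6
  q6 = 0 | 0 has moves (no moves)
Bisimilarity quotient blocks:
  B0 = {p0, q0}
  B1 = {p1, q1}
  B2 = {p2, q2}
  B3 = {p3, q3}
  B4 = {p4, q4}
  B5 = {p6, q6}
  B6 = {p5, q5}
p0 ∈ B0, q0 ∈ B0 → same block

bisimilar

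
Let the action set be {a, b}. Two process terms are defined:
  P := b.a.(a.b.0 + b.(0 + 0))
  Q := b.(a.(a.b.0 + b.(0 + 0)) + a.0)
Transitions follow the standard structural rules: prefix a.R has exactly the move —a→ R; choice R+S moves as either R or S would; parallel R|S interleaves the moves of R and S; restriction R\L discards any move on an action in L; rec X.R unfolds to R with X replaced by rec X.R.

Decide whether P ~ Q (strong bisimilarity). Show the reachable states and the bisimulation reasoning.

P ≁ Q

Reachable graph of P (6 states):
  m0 = b.a.(a.b.0 + b.(0 + 0)) → =b=> m1
  m1 = a.(a.b.0 + b.(0 + 0)) → =a=> m2
  m2 = a.b.0 + b.(0 + 0) → =a=> m3, =b=> m4
  m3 = b.0 → =b=> m5
  m4 = 0 + 0 → deadlocked
  m5 = 0 → deadlocked
Reachable graph of Q (6 states):
  n0 = b.(a.(a.b.0 + b.(0 + 0)) + a.0) → =b=> n1
  n1 = a.(a.b.0 + b.(0 + 0)) + a.0 → =a=> n2, =a=> n3
  n2 = 0 → deadlocked
  n3 = a.b.0 + b.(0 + 0) → =a=> n4, =b=> n5
  n4 = b.0 → =b=> n2
  n5 = 0 + 0 → deadlocked
Coarsest stable partition (strong bisimilarity classes):
  B0 = {m0}
  B1 = {m1}
  B2 = {m2, n3}
  B3 = {m3, n4}
  B4 = {m4, m5, n2, n5}
  B5 = {n0}
  B6 = {n1}
m0 ∈ B0, n0 ∈ B5 → different blocks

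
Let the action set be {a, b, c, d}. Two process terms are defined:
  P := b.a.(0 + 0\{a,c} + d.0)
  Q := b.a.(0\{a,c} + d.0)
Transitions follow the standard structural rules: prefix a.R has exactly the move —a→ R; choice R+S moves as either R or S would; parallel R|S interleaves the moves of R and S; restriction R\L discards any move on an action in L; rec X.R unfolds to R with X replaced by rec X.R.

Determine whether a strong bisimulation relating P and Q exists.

Reachable graph of P (4 states):
  s0 = b.a.(0 + 0\{a,c} + d.0) :: =b=> s1
  s1 = a.(0 + 0\{a,c} + d.0) :: =a=> s2
  s2 = 0 + 0\{a,c} + d.0 :: =d=> s3
  s3 = 0 :: ·
Reachable graph of Q (4 states):
  t0 = b.a.(0\{a,c} + d.0) :: =b=> t1
  t1 = a.(0\{a,c} + d.0) :: =a=> t2
  t2 = 0\{a,c} + d.0 :: =d=> t3
  t3 = 0 :: ·
Coarsest stable partition (strong bisimilarity classes):
  B0 = {s0, t0}
  B1 = {s1, t1}
  B2 = {s2, t2}
  B3 = {s3, t3}
s0 ∈ B0, t0 ∈ B0 → same block

YES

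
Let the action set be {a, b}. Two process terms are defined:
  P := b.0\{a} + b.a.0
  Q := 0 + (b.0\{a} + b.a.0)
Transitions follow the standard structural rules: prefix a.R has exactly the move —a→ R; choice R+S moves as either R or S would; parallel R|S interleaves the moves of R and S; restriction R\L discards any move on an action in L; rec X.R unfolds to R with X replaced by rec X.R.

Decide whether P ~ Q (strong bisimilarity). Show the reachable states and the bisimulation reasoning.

P's transition system — 4 states:
  p0 = b.0\{a} + b.a.0 has moves =b=> p1, =b=> p2
  p1 = 0\{a} has moves (no moves)
  p2 = a.0 has moves =a=> p3
  p3 = 0 has moves (no moves)
Q's transition system — 4 states:
  q0 = 0 + (b.0\{a} + b.a.0) has moves =b=> q1, =b=> q2
  q1 = 0\{a} has moves (no moves)
  q2 = a.0 has moves =a=> q3
  q3 = 0 has moves (no moves)
Bisimilarity quotient blocks:
  B0 = {p0, q0}
  B1 = {p1, p3, q1, q3}
  B2 = {p2, q2}
p0 ∈ B0, q0 ∈ B0 → same block

P ~ Q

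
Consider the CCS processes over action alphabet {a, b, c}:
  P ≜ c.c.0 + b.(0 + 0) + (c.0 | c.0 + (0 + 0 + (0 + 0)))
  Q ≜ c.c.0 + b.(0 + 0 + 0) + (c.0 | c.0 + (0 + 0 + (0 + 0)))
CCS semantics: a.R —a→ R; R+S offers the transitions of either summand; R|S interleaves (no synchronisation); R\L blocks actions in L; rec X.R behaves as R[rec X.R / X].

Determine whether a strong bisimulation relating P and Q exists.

YES

P's transition system — 7 states:
  m0 = c.c.0 + b.(0 + 0) + (c.0 | c.0 + (0 + 0 + (0 + 0))) | --b--▸ m1, --c--▸ m2, --c--▸ m3, --c--▸ m4
  m1 = 0 + 0 | ·
  m2 = 0 | c.0 | --c--▸ m5
  m3 = c.0 | --c--▸ m6
  m4 = c.0 | 0 | --c--▸ m5
  m5 = 0 | 0 | ·
  m6 = 0 | ·
Q's transition system — 7 states:
  n0 = c.c.0 + b.(0 + 0 + 0) + (c.0 | c.0 + (0 + 0 + (0 + 0))) | --b--▸ n1, --c--▸ n2, --c--▸ n3, --c--▸ n4
  n1 = 0 + 0 + 0 | ·
  n2 = 0 | c.0 | --c--▸ n5
  n3 = c.0 | --c--▸ n6
  n4 = c.0 | 0 | --c--▸ n5
  n5 = 0 | 0 | ·
  n6 = 0 | ·
Partition-refinement fixed point:
  B0 = {m0, n0}
  B1 = {m2, m3, m4, n2, n3, n4}
  B2 = {m1, m5, m6, n1, n5, n6}
m0 ∈ B0, n0 ∈ B0 → same block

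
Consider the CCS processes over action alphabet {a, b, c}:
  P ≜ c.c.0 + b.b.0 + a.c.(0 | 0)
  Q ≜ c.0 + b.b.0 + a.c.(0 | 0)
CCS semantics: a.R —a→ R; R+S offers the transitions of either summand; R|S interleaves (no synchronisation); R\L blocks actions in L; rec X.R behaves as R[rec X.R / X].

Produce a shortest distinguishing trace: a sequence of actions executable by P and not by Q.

cc

Reachable graph of P (6 states):
  p0 = c.c.0 + b.b.0 + a.c.(0 | 0) :: —a→ p1, —b→ p2, —c→ p3
  p1 = c.(0 | 0) :: —c→ p4
  p2 = b.0 :: —b→ p5
  p3 = c.0 :: —c→ p5
  p4 = 0 | 0 :: deadlocked
  p5 = 0 :: deadlocked
Reachable graph of Q (5 states):
  q0 = c.0 + b.b.0 + a.c.(0 | 0) :: —a→ q1, —b→ q2, —c→ q3
  q1 = c.(0 | 0) :: —c→ q4
  q2 = b.0 :: —b→ q3
  q3 = 0 :: deadlocked
  q4 = 0 | 0 :: deadlocked
Executing cc from P (initial set {p0}):
  after c @ step 1: {p3}
  after c @ step 2: {p5}
  ✓ P
Executing cc from Q (initial set {q0}):
  after c @ step 1: {q3}
  after c @ step 2: ∅ (Q stuck)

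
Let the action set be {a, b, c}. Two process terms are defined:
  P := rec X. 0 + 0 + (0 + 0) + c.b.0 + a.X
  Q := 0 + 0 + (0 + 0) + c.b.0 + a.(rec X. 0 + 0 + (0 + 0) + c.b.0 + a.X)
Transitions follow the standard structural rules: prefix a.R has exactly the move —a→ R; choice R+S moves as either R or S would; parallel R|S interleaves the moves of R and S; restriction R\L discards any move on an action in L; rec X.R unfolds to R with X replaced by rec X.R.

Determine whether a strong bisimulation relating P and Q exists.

P ~ Q

Reachable graph of P (3 states):
  m0 = rec X. 0 + 0 + (0 + 0) + c.b.0 + a.X has moves --a--▸ m0, --c--▸ m1
  m1 = b.0 has moves --b--▸ m2
  m2 = 0 has moves (no moves)
Reachable graph of Q (4 states):
  n0 = 0 + 0 + (0 + 0) + c.b.0 + a.(rec X. 0 + 0 + (0 + 0) + c.b.0 + a.X) has moves --a--▸ n1, --c--▸ n2
  n1 = rec X. 0 + 0 + (0 + 0) + c.b.0 + a.X has moves --a--▸ n1, --c--▸ n2
  n2 = b.0 has moves --b--▸ n3
  n3 = 0 has moves (no moves)
Coarsest stable partition (strong bisimilarity classes):
  B0 = {m0, n0, n1}
  B1 = {m1, n2}
  B2 = {m2, n3}
m0 ∈ B0, n0 ∈ B0 → same block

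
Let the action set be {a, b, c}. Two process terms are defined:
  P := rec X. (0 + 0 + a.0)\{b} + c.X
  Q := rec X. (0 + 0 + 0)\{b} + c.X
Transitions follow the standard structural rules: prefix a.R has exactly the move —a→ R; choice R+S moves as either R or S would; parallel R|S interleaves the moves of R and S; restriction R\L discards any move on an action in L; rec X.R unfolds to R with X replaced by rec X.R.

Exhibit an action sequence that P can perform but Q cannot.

Reachable graph of P (2 states):
  s0 = rec X. (0 + 0 + a.0)\{b} + c.X | -a-> s1, -c-> s0
  s1 = 0\{b} | ·
Reachable graph of Q (1 states):
  t0 = rec X. (0 + 0 + 0)\{b} + c.X | -c-> t0
Run σ = ⟨a⟩ on P: start {s0}
  [1] a ⇒ {s1}
  — P admits the full trace.
Run σ = ⟨a⟩ on Q: start {t0}
  [1] a ⇒ ∅ (Q stuck)

a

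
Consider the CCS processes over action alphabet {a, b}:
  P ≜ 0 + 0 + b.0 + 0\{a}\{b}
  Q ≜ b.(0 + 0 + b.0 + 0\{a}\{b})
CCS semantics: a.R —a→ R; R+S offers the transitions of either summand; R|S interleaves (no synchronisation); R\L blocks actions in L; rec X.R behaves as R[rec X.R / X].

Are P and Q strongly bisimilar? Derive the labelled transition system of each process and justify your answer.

Reachable graph of P (2 states):
  p0 = 0 + 0 + b.0 + 0\{a}\{b} ⊢ =b=> p1
  p1 = 0 ⊢ ·
Reachable graph of Q (3 states):
  q0 = b.(0 + 0 + b.0 + 0\{a}\{b}) ⊢ =b=> q1
  q1 = 0 + 0 + b.0 + 0\{a}\{b} ⊢ =b=> q2
  q2 = 0 ⊢ ·
Partition-refinement fixed point:
  B0 = {p0, q1}
  B1 = {p1, q2}
  B2 = {q0}
p0 ∈ B0, q0 ∈ B2 → different blocks

not bisimilar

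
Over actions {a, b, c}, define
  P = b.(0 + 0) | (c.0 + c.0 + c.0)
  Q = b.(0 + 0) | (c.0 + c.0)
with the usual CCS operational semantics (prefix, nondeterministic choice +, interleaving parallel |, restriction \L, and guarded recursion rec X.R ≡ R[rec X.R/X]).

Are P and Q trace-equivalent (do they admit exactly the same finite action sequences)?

trace-equivalent

Reachable graph of P (4 states):
  p0 = b.(0 + 0) | (c.0 + c.0 + c.0) ⊢ --b--▸ p1, --c--▸ p2
  p1 = (0 + 0) | (c.0 + c.0 + c.0) ⊢ --c--▸ p3
  p2 = b.(0 + 0) | 0 ⊢ --b--▸ p3
  p3 = (0 + 0) | 0 ⊢ (no moves)
Reachable graph of Q (4 states):
  q0 = b.(0 + 0) | (c.0 + c.0) ⊢ --b--▸ q1, --c--▸ q2
  q1 = (0 + 0) | (c.0 + c.0) ⊢ --c--▸ q3
  q2 = b.(0 + 0) | 0 ⊢ --b--▸ q3
  q3 = (0 + 0) | 0 ⊢ (no moves)
Bisimilarity quotient blocks:
  B0 = {p0, q0}
  B1 = {p1, q1}
  B2 = {p3, q3}
  B3 = {p2, q2}
p0 ∈ B0, q0 ∈ B0 → same block
Bisimilar ⇒ trace-equivalent.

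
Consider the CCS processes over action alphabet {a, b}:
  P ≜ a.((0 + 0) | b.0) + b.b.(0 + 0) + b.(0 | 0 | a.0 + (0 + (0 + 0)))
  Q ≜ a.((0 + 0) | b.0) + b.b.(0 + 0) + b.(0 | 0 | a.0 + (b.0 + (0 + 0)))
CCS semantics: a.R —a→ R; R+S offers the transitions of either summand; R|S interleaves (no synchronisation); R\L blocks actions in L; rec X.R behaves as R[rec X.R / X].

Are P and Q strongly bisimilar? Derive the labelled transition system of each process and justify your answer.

not bisimilar

LTS(P): 7 reachable states
  s0 = a.((0 + 0) | b.0) + b.b.(0 + 0) + b.(0 | 0 | a.0 + (0 + (0 + 0))) ⊢ —a→ s1, —b→ s2, —b→ s3
  s1 = (0 + 0) | b.0 ⊢ —b→ s4
  s2 = 0 | 0 | a.0 + (0 + (0 + 0)) ⊢ —a→ s5
  s3 = b.(0 + 0) ⊢ —b→ s6
  s4 = (0 + 0) | 0 ⊢ stopped
  s5 = 0 | 0 | 0 ⊢ stopped
  s6 = 0 + 0 ⊢ stopped
LTS(Q): 8 reachable states
  t0 = a.((0 + 0) | b.0) + b.b.(0 + 0) + b.(0 | 0 | a.0 + (b.0 + (0 + 0))) ⊢ —a→ t1, —b→ t2, —b→ t3
  t1 = (0 + 0) | b.0 ⊢ —b→ t4
  t2 = 0 | 0 | a.0 + (b.0 + (0 + 0)) ⊢ —a→ t5, —b→ t6
  t3 = b.(0 + 0) ⊢ —b→ t7
  t4 = (0 + 0) | 0 ⊢ stopped
  t5 = 0 | 0 | 0 ⊢ stopped
  t6 = 0 ⊢ stopped
  t7 = 0 + 0 ⊢ stopped
Partition-refinement fixed point:
  B0 = {s0}
  B1 = {s1, s3, t1, t3}
  B2 = {s4, s5, s6, t4, t5, t6, t7}
  B3 = {s2}
  B4 = {t0}
  B5 = {t2}
s0 ∈ B0, t0 ∈ B4 → different blocks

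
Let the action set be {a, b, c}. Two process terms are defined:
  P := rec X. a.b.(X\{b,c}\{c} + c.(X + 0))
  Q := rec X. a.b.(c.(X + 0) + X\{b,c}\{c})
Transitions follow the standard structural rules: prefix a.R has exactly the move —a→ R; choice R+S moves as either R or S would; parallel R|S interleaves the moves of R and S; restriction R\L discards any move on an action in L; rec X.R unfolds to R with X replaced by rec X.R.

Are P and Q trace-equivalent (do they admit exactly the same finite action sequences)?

trace-equivalent

P's transition system — 5 states:
  p0 = rec X. a.b.(X\{b,c}\{c} + c.(X + 0)) :: —a→ p1
  p1 = b.((rec X. a.b.(X\{b,c}\{c} + c.(X + 0)))\{b,c}\{c} + c.((rec X. a.b.(X\{b,c}\{c} + c.(X + 0))) + 0)) :: —b→ p2
  p2 = (rec X. a.b.(X\{b,c}\{c} + c.(X + 0)))\{b,c}\{c} + c.((rec X. a.b.(X\{b,c}\{c} + c.(X + 0))) + 0) :: —a→ p3, —c→ p4
  p3 = (b.((rec X. a.b.(X\{b,c}\{c} + c.(X + 0)))\{b,c}\{c} + c.((rec X. a.b.(X\{b,c}\{c} + c.(X + 0))) + 0)))\{b,c}\{c} :: ∅
  p4 = (rec X. a.b.(X\{b,c}\{c} + c.(X + 0))) + 0 :: —a→ p1
Q's transition system — 5 states:
  q0 = rec X. a.b.(c.(X + 0) + X\{b,c}\{c}) :: —a→ q1
  q1 = b.(c.((rec X. a.b.(c.(X + 0) + X\{b,c}\{c})) + 0) + (rec X. a.b.(c.(X + 0) + X\{b,c}\{c}))\{b,c}\{c}) :: —b→ q2
  q2 = c.((rec X. a.b.(c.(X + 0) + X\{b,c}\{c})) + 0) + (rec X. a.b.(c.(X + 0) + X\{b,c}\{c}))\{b,c}\{c} :: —a→ q3, —c→ q4
  q3 = (b.(c.((rec X. a.b.(c.(X + 0) + X\{b,c}\{c})) + 0) + (rec X. a.b.(c.(X + 0) + X\{b,c}\{c}))\{b,c}\{c}))\{b,c}\{c} :: ∅
  q4 = (rec X. a.b.(c.(X + 0) + X\{b,c}\{c})) + 0 :: —a→ q1
Coarsest stable partition (strong bisimilarity classes):
  B0 = {p0, p4, q0, q4}
  B1 = {p1, q1}
  B2 = {p2, q2}
  B3 = {p3, q3}
p0 ∈ B0, q0 ∈ B0 → same block
Bisimilar ⇒ trace-equivalent.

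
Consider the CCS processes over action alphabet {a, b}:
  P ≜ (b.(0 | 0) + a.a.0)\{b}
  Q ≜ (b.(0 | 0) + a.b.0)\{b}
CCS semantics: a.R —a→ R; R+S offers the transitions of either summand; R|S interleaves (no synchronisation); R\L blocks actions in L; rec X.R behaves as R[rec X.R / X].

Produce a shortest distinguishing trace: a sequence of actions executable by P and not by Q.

Reachable graph of P (3 states):
  m0 = (b.(0 | 0) + a.a.0)\{b} has moves -a-> m1
  m1 = (a.0)\{b} has moves -a-> m2
  m2 = 0\{b} has moves ·
Reachable graph of Q (2 states):
  n0 = (b.(0 | 0) + a.b.0)\{b} has moves -a-> n1
  n1 = (b.0)\{b} has moves ·
Trace ⟨aa⟩ through P, begin at {m0}:
  after a @ step 1: {m1}
  after a @ step 2: {m2}
  P completes σ.
Trace ⟨aa⟩ through Q, begin at {n0}:
  after a @ step 1: {n1}
  after a @ step 2: ∅ (Q stuck)

aa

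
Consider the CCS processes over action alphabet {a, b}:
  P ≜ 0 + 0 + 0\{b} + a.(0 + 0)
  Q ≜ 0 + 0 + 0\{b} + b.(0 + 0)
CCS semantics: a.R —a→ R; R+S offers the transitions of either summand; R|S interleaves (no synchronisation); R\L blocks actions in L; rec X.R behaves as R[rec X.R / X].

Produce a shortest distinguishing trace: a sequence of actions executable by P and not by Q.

P's transition system — 2 states:
  m0 = 0 + 0 + 0\{b} + a.(0 + 0) → —a→ m1
  m1 = 0 + 0 → ∅
Q's transition system — 2 states:
  n0 = 0 + 0 + 0\{b} + b.(0 + 0) → —b→ n1
  n1 = 0 + 0 → ∅
Trace ⟨a⟩ through P, begin at {m0}:
  [1] a ⇒ {m1}
  P completes σ.
Trace ⟨a⟩ through Q, begin at {n0}:
  [1] a ⇒ ∅ (Q stuck)

a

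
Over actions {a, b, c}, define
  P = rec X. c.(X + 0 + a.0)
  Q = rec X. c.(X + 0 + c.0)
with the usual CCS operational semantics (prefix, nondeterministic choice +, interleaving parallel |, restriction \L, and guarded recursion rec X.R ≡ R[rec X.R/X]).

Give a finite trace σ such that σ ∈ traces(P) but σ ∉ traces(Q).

ca

LTS(P): 3 reachable states
  u0 = rec X. c.(X + 0 + a.0) | —c→ u1
  u1 = (rec X. c.(X + 0 + a.0)) + 0 + a.0 | —a→ u2, —c→ u1
  u2 = 0 | (no moves)
LTS(Q): 3 reachable states
  v0 = rec X. c.(X + 0 + c.0) | —c→ v1
  v1 = (rec X. c.(X + 0 + c.0)) + 0 + c.0 | —c→ v1, —c→ v2
  v2 = 0 | (no moves)
Executing ca from P (initial set {u0}):
  after c @ step 1: {u1}
  after a @ step 2: {u2}
  P completes σ.
Executing ca from Q (initial set {v0}):
  after c @ step 1: {v1}
  after a @ step 2: no successor for Q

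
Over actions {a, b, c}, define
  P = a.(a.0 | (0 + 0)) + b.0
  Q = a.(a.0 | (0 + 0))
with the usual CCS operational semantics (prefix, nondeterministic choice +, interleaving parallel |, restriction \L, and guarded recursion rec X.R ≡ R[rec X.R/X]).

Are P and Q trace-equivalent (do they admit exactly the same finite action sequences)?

trace-distinct — witness ⟨b⟩

Reachable graph of P (4 states):
  s0 = a.(a.0 | (0 + 0)) + b.0 :: =a=> s1, =b=> s2
  s1 = a.0 | (0 + 0) :: =a=> s3
  s2 = 0 :: ∅
  s3 = 0 | (0 + 0) :: ∅
Reachable graph of Q (3 states):
  t0 = a.(a.0 | (0 + 0)) :: =a=> t1
  t1 = a.0 | (0 + 0) :: =a=> t2
  t2 = 0 | (0 + 0) :: ∅
Run σ = ⟨b⟩ on P: start {s0}
  step 1 (b): {s2}
  ✓ P
Run σ = ⟨b⟩ on Q: start {t0}
  step 1 (b): ∅  — Q cannot continue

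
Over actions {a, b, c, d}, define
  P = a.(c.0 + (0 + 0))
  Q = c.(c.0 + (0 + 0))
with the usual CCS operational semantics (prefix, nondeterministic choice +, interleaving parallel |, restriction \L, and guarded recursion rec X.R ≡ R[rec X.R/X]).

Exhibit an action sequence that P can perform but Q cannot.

P's transition system — 3 states:
  u0 = a.(c.0 + (0 + 0)) → -a-> u1
  u1 = c.0 + (0 + 0) → -c-> u2
  u2 = 0 → (no moves)
Q's transition system — 3 states:
  v0 = c.(c.0 + (0 + 0)) → -c-> v1
  v1 = c.0 + (0 + 0) → -c-> v2
  v2 = 0 → (no moves)
Trace ⟨a⟩ through P, begin at {u0}:
  [1] a ⇒ {u1}
  P completes σ.
Trace ⟨a⟩ through Q, begin at {v0}:
  [1] a ⇒ ∅  — Q cannot continue

a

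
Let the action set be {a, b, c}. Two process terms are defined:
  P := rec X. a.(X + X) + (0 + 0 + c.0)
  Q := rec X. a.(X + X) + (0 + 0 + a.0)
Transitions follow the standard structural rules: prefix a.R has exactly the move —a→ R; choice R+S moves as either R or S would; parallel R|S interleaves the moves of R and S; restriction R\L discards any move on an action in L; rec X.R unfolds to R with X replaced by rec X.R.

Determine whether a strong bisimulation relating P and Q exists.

P ≁ Q

Reachable graph of P (3 states):
  u0 = rec X. a.(X + X) + (0 + 0 + c.0) has moves =a=> u1, =c=> u2
  u1 = (rec X. a.(X + X) + (0 + 0 + c.0)) + (rec X. a.(X + X) + (0 + 0 + c.0)) has moves =a=> u1, =c=> u2
  u2 = 0 has moves (no moves)
Reachable graph of Q (3 states):
  v0 = rec X. a.(X + X) + (0 + 0 + a.0) has moves =a=> v1, =a=> v2
  v1 = (rec X. a.(X + X) + (0 + 0 + a.0)) + (rec X. a.(X + X) + (0 + 0 + a.0)) has moves =a=> v1, =a=> v2
  v2 = 0 has moves (no moves)
Partition-refinement fixed point:
  B0 = {u0, u1}
  B1 = {u2, v2}
  B2 = {v0, v1}
u0 ∈ B0, v0 ∈ B2 → different blocks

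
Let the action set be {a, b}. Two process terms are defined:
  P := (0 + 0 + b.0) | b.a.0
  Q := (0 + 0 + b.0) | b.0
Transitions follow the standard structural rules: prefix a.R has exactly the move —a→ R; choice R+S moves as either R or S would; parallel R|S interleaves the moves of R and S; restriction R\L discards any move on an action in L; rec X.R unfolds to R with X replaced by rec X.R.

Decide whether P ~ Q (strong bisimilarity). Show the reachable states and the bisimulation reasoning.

P's transition system — 6 states:
  u0 = (0 + 0 + b.0) | b.a.0 | —b→ u1, —b→ u2
  u1 = (0 + 0 + b.0) | a.0 | —a→ u3, —b→ u4
  u2 = 0 | b.a.0 | —b→ u4
  u3 = (0 + 0 + b.0) | 0 | —b→ u5
  u4 = 0 | a.0 | —a→ u5
  u5 = 0 | 0 | ∅
Q's transition system — 4 states:
  v0 = (0 + 0 + b.0) | b.0 | —b→ v1, —b→ v2
  v1 = (0 + 0 + b.0) | 0 | —b→ v3
  v2 = 0 | b.0 | —b→ v3
  v3 = 0 | 0 | ∅
Coarsest stable partition (strong bisimilarity classes):
  B0 = {u0}
  B1 = {u1}
  B2 = {u3, v1, v2}
  B3 = {u5, v3}
  B4 = {u4}
  B5 = {u2}
  B6 = {v0}
u0 ∈ B0, v0 ∈ B6 → different blocks

not bisimilar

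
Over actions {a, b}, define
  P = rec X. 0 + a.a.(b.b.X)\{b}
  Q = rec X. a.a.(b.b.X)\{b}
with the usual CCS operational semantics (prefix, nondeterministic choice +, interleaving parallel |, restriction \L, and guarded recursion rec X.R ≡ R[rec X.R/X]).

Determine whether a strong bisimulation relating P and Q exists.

bisimilar

LTS(P): 3 reachable states
  m0 = rec X. 0 + a.a.(b.b.X)\{b} ⊢ ··a··> m1
  m1 = a.(b.b.(rec X. 0 + a.a.(b.b.X)\{b}))\{b} ⊢ ··a··> m2
  m2 = (b.b.(rec X. 0 + a.a.(b.b.X)\{b}))\{b} ⊢ stopped
LTS(Q): 3 reachable states
  n0 = rec X. a.a.(b.b.X)\{b} ⊢ ··a··> n1
  n1 = a.(b.b.(rec X. a.a.(b.b.X)\{b}))\{b} ⊢ ··a··> n2
  n2 = (b.b.(rec X. a.a.(b.b.X)\{b}))\{b} ⊢ stopped
Coarsest stable partition (strong bisimilarity classes):
  B0 = {m0, n0}
  B1 = {m1, n1}
  B2 = {m2, n2}
m0 ∈ B0, n0 ∈ B0 → same block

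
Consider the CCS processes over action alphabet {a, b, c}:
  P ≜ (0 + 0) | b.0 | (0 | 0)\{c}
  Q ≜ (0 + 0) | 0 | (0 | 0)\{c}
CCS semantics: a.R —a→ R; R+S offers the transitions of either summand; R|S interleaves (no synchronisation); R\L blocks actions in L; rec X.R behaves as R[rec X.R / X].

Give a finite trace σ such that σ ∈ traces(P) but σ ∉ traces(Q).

b

Reachable graph of P (2 states):
  p0 = (0 + 0) | b.0 | (0 | 0)\{c} ⊢ --b--▸ p1
  p1 = (0 + 0) | 0 | (0 | 0)\{c} ⊢ ·
Reachable graph of Q (1 states):
  q0 = (0 + 0) | 0 | (0 | 0)\{c} ⊢ ·
Trace ⟨b⟩ through P, begin at {p0}:
  [1] b ⇒ {p1}
  P completes σ.
Trace ⟨b⟩ through Q, begin at {q0}:
  [1] b ⇒ ∅ (Q stuck)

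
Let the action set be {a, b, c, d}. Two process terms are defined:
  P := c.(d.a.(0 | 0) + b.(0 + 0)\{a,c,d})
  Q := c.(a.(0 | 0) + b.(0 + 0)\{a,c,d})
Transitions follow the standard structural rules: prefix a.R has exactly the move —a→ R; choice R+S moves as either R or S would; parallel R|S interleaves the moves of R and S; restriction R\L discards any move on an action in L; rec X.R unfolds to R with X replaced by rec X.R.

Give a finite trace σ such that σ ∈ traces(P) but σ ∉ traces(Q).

P's transition system — 5 states:
  s0 = c.(d.a.(0 | 0) + b.(0 + 0)\{a,c,d}) → -c-> s1
  s1 = d.a.(0 | 0) + b.(0 + 0)\{a,c,d} → -b-> s2, -d-> s3
  s2 = (0 + 0)\{a,c,d} → ·
  s3 = a.(0 | 0) → -a-> s4
  s4 = 0 | 0 → ·
Q's transition system — 4 states:
  t0 = c.(a.(0 | 0) + b.(0 + 0)\{a,c,d}) → -c-> t1
  t1 = a.(0 | 0) + b.(0 + 0)\{a,c,d} → -a-> t2, -b-> t3
  t2 = 0 | 0 → ·
  t3 = (0 + 0)\{a,c,d} → ·
Trace ⟨cd⟩ through P, begin at {s0}:
  [1] c ⇒ {s1}
  [2] d ⇒ {s3}
  ✓ P
Trace ⟨cd⟩ through Q, begin at {t0}:
  [1] c ⇒ {t1}
  [2] d ⇒ ∅ (Q stuck)

cd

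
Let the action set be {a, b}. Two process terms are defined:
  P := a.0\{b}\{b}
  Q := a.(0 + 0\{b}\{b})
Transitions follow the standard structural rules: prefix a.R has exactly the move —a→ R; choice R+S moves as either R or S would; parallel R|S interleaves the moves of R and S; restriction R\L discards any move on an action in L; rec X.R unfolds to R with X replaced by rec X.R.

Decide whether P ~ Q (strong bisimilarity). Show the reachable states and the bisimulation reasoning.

P ~ Q

LTS(P): 2 reachable states
  p0 = a.0\{b}\{b} | --a--▸ p1
  p1 = 0\{b}\{b} | stopped
LTS(Q): 2 reachable states
  q0 = a.(0 + 0\{b}\{b}) | --a--▸ q1
  q1 = 0 + 0\{b}\{b} | stopped
Partition-refinement fixed point:
  B0 = {p0, q0}
  B1 = {p1, q1}
p0 ∈ B0, q0 ∈ B0 → same block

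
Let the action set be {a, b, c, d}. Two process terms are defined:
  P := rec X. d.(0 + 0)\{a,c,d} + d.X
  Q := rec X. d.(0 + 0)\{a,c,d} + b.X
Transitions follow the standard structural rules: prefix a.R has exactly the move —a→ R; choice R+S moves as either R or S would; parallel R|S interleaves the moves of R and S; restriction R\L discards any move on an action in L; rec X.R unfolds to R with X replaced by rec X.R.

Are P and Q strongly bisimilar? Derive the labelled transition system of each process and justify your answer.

not bisimilar

P's transition system — 2 states:
  p0 = rec X. d.(0 + 0)\{a,c,d} + d.X :: -d-> p0, -d-> p1
  p1 = (0 + 0)\{a,c,d} :: ·
Q's transition system — 2 states:
  q0 = rec X. d.(0 + 0)\{a,c,d} + b.X :: -b-> q0, -d-> q1
  q1 = (0 + 0)\{a,c,d} :: ·
Bisimilarity quotient blocks:
  B0 = {p0}
  B1 = {p1, q1}
  B2 = {q0}
p0 ∈ B0, q0 ∈ B2 → different blocks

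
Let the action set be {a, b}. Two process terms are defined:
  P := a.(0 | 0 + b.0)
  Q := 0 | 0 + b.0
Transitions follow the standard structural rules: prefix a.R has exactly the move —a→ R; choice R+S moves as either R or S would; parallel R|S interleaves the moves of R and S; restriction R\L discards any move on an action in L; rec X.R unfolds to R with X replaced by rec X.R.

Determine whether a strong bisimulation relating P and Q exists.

P ≁ Q

Reachable graph of P (3 states):
  m0 = a.(0 | 0 + b.0) :: —a→ m1
  m1 = 0 | 0 + b.0 :: —b→ m2
  m2 = 0 :: (no moves)
Reachable graph of Q (2 states):
  n0 = 0 | 0 + b.0 :: —b→ n1
  n1 = 0 :: (no moves)
Coarsest stable partition (strong bisimilarity classes):
  B0 = {m0}
  B1 = {m1, n0}
  B2 = {m2, n1}
m0 ∈ B0, n0 ∈ B1 → different blocks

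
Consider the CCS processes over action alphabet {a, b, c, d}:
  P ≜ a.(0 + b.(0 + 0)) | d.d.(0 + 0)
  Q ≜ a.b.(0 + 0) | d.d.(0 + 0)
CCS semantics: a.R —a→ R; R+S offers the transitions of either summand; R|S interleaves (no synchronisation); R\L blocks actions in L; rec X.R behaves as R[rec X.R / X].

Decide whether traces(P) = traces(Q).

YES

LTS(P): 9 reachable states
  m0 = a.(0 + b.(0 + 0)) | d.d.(0 + 0) ⊢ -a-> m1, -d-> m2
  m1 = (0 + b.(0 + 0)) | d.d.(0 + 0) ⊢ -b-> m3, -d-> m4
  m2 = a.(0 + b.(0 + 0)) | d.(0 + 0) ⊢ -a-> m4, -d-> m5
  m3 = (0 + 0) | d.d.(0 + 0) ⊢ -d-> m6
  m4 = (0 + b.(0 + 0)) | d.(0 + 0) ⊢ -b-> m6, -d-> m7
  m5 = a.(0 + b.(0 + 0)) | (0 + 0) ⊢ -a-> m7
  m6 = (0 + 0) | d.(0 + 0) ⊢ -d-> m8
  m7 = (0 + b.(0 + 0)) | (0 + 0) ⊢ -b-> m8
  m8 = (0 + 0) | (0 + 0) ⊢ deadlocked
LTS(Q): 9 reachable states
  n0 = a.b.(0 + 0) | d.d.(0 + 0) ⊢ -a-> n1, -d-> n2
  n1 = b.(0 + 0) | d.d.(0 + 0) ⊢ -b-> n3, -d-> n4
  n2 = a.b.(0 + 0) | d.(0 + 0) ⊢ -a-> n4, -d-> n5
  n3 = (0 + 0) | d.d.(0 + 0) ⊢ -d-> n6
  n4 = b.(0 + 0) | d.(0 + 0) ⊢ -b-> n6, -d-> n7
  n5 = a.b.(0 + 0) | (0 + 0) ⊢ -a-> n7
  n6 = (0 + 0) | d.(0 + 0) ⊢ -d-> n8
  n7 = b.(0 + 0) | (0 + 0) ⊢ -b-> n8
  n8 = (0 + 0) | (0 + 0) ⊢ deadlocked
Bisimilarity quotient blocks:
  B0 = {m0, n0}
  B1 = {m1, n1}
  B2 = {m4, n4}
  B3 = {m7, n7}
  B4 = {m8, n8}
  B5 = {m6, n6}
  B6 = {m3, n3}
  B7 = {m2, n2}
  B8 = {m5, n5}
m0 ∈ B0, n0 ∈ B0 → same block
Bisimilar ⇒ trace-equivalent.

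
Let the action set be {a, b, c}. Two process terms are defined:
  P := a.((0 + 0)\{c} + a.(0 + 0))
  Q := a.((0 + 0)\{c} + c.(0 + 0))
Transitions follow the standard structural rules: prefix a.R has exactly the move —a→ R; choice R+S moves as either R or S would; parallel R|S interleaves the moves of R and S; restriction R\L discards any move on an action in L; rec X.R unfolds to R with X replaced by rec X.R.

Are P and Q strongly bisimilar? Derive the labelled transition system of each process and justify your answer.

LTS(P): 3 reachable states
  m0 = a.((0 + 0)\{c} + a.(0 + 0)) has moves =a=> m1
  m1 = (0 + 0)\{c} + a.(0 + 0) has moves =a=> m2
  m2 = 0 + 0 has moves deadlocked
LTS(Q): 3 reachable states
  n0 = a.((0 + 0)\{c} + c.(0 + 0)) has moves =a=> n1
  n1 = (0 + 0)\{c} + c.(0 + 0) has moves =c=> n2
  n2 = 0 + 0 has moves deadlocked
Coarsest stable partition (strong bisimilarity classes):
  B0 = {m0}
  B1 = {m1}
  B2 = {m2, n2}
  B3 = {n0}
  B4 = {n1}
m0 ∈ B0, n0 ∈ B3 → different blocks

P ≁ Q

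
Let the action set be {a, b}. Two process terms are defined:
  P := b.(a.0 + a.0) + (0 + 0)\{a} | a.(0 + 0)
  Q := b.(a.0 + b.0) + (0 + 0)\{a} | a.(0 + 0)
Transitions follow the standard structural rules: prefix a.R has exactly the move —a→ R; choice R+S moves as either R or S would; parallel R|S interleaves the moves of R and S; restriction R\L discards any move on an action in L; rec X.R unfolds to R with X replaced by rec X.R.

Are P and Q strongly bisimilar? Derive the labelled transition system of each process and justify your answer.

P ≁ Q

P's transition system — 4 states:
  p0 = b.(a.0 + a.0) + (0 + 0)\{a} | a.(0 + 0) ⊢ ··a··> p1, ··b··> p2
  p1 = (0 + 0)\{a} | (0 + 0) ⊢ ·
  p2 = a.0 + a.0 ⊢ ··a··> p3
  p3 = 0 ⊢ ·
Q's transition system — 4 states:
  q0 = b.(a.0 + b.0) + (0 + 0)\{a} | a.(0 + 0) ⊢ ··a··> q1, ··b··> q2
  q1 = (0 + 0)\{a} | (0 + 0) ⊢ ·
  q2 = a.0 + b.0 ⊢ ··a··> q3, ··b··> q3
  q3 = 0 ⊢ ·
Bisimilarity quotient blocks:
  B0 = {p0}
  B1 = {p2}
  B2 = {p1, p3, q1, q3}
  B3 = {q0}
  B4 = {q2}
p0 ∈ B0, q0 ∈ B3 → different blocks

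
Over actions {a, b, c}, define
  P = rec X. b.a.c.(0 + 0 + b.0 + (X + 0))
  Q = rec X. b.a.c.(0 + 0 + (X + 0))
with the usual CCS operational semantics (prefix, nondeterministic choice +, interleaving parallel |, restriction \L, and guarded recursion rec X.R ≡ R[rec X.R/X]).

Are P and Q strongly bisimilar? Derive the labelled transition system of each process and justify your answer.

not bisimilar

P's transition system — 5 states:
  s0 = rec X. b.a.c.(0 + 0 + b.0 + (X + 0)) :: =b=> s1
  s1 = a.c.(0 + 0 + b.0 + ((rec X. b.a.c.(0 + 0 + b.0 + (X + 0))) + 0)) :: =a=> s2
  s2 = c.(0 + 0 + b.0 + ((rec X. b.a.c.(0 + 0 + b.0 + (X + 0))) + 0)) :: =c=> s3
  s3 = 0 + 0 + b.0 + ((rec X. b.a.c.(0 + 0 + b.0 + (X + 0))) + 0) :: =b=> s1, =b=> s4
  s4 = 0 :: deadlocked
Q's transition system — 4 states:
  t0 = rec X. b.a.c.(0 + 0 + (X + 0)) :: =b=> t1
  t1 = a.c.(0 + 0 + ((rec X. b.a.c.(0 + 0 + (X + 0))) + 0)) :: =a=> t2
  t2 = c.(0 + 0 + ((rec X. b.a.c.(0 + 0 + (X + 0))) + 0)) :: =c=> t3
  t3 = 0 + 0 + ((rec X. b.a.c.(0 + 0 + (X + 0))) + 0) :: =b=> t1
Bisimilarity quotient blocks:
  B0 = {s0}
  B1 = {s1}
  B2 = {s2}
  B3 = {s3}
  B4 = {s4}
  B5 = {t0, t3}
  B6 = {t1}
  B7 = {t2}
s0 ∈ B0, t0 ∈ B5 → different blocks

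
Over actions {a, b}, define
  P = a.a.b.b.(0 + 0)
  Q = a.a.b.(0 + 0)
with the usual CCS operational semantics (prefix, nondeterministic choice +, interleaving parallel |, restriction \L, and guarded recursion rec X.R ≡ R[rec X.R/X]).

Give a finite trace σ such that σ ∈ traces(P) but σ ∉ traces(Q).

aabb

Reachable graph of P (5 states):
  u0 = a.a.b.b.(0 + 0) :: ··a··> u1
  u1 = a.b.b.(0 + 0) :: ··a··> u2
  u2 = b.b.(0 + 0) :: ··b··> u3
  u3 = b.(0 + 0) :: ··b··> u4
  u4 = 0 + 0 :: stopped
Reachable graph of Q (4 states):
  v0 = a.a.b.(0 + 0) :: ··a··> v1
  v1 = a.b.(0 + 0) :: ··a··> v2
  v2 = b.(0 + 0) :: ··b··> v3
  v3 = 0 + 0 :: stopped
Executing aabb from P (initial set {u0}):
  step 1 (a): {u1}
  step 2 (a): {u2}
  step 3 (b): {u3}
  step 4 (b): {u4}
  P completes σ.
Executing aabb from Q (initial set {v0}):
  step 1 (a): {v1}
  step 2 (a): {v2}
  step 3 (b): {v3}
  step 4 (b): ∅ (Q stuck)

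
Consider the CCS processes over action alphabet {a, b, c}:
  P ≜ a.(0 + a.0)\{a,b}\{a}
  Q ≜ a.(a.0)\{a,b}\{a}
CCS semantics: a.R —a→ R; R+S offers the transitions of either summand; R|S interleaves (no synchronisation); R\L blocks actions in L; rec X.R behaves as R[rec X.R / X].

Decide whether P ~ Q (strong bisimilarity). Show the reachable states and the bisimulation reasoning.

LTS(P): 2 reachable states
  m0 = a.(0 + a.0)\{a,b}\{a} has moves ··a··> m1
  m1 = (0 + a.0)\{a,b}\{a} has moves (no moves)
LTS(Q): 2 reachable states
  n0 = a.(a.0)\{a,b}\{a} has moves ··a··> n1
  n1 = (a.0)\{a,b}\{a} has moves (no moves)
Coarsest stable partition (strong bisimilarity classes):
  B0 = {m0, n0}
  B1 = {m1, n1}
m0 ∈ B0, n0 ∈ B0 → same block

P ~ Q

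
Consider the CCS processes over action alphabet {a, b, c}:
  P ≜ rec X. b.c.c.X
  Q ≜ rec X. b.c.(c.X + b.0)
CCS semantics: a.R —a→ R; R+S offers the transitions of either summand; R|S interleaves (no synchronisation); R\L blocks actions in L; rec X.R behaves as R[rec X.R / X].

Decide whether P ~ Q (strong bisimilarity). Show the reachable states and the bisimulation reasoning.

Reachable graph of P (3 states):
  s0 = rec X. b.c.c.X → --b--▸ s1
  s1 = c.c.(rec X. b.c.c.X) → --c--▸ s2
  s2 = c.(rec X. b.c.c.X) → --c--▸ s0
Reachable graph of Q (4 states):
  t0 = rec X. b.c.(c.X + b.0) → --b--▸ t1
  t1 = c.(c.(rec X. b.c.(c.X + b.0)) + b.0) → --c--▸ t2
  t2 = c.(rec X. b.c.(c.X + b.0)) + b.0 → --b--▸ t3, --c--▸ t0
  t3 = 0 → (no moves)
Coarsest stable partition (strong bisimilarity classes):
  B0 = {s0}
  B1 = {s1}
  B2 = {s2}
  B3 = {t0}
  B4 = {t1}
  B5 = {t2}
  B6 = {t3}
s0 ∈ B0, t0 ∈ B3 → different blocks

not bisimilar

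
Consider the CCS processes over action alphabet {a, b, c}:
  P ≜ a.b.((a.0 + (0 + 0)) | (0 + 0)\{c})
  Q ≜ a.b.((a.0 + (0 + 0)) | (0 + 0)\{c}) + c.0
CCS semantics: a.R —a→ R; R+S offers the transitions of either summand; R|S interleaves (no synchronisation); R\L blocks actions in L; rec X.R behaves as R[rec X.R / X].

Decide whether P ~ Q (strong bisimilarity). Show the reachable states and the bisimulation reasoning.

P ≁ Q

P's transition system — 4 states:
  m0 = a.b.((a.0 + (0 + 0)) | (0 + 0)\{c}) has moves ··a··> m1
  m1 = b.((a.0 + (0 + 0)) | (0 + 0)\{c}) has moves ··b··> m2
  m2 = (a.0 + (0 + 0)) | (0 + 0)\{c} has moves ··a··> m3
  m3 = 0 | (0 + 0)\{c} has moves stopped
Q's transition system — 5 states:
  n0 = a.b.((a.0 + (0 + 0)) | (0 + 0)\{c}) + c.0 has moves ··a··> n1, ··c··> n2
  n1 = b.((a.0 + (0 + 0)) | (0 + 0)\{c}) has moves ··b··> n3
  n2 = 0 has moves stopped
  n3 = (a.0 + (0 + 0)) | (0 + 0)\{c} has moves ··a··> n4
  n4 = 0 | (0 + 0)\{c} has moves stopped
Bisimilarity quotient blocks:
  B0 = {m0}
  B1 = {m1, n1}
  B2 = {m2, n3}
  B3 = {m3, n2, n4}
  B4 = {n0}
m0 ∈ B0, n0 ∈ B4 → different blocks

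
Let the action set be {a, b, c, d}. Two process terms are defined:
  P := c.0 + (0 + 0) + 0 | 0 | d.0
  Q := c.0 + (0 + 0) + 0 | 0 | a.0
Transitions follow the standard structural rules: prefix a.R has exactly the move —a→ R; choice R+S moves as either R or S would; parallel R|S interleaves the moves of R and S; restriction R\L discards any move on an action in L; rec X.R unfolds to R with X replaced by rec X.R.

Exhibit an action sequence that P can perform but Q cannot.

d

LTS(P): 3 reachable states
  u0 = c.0 + (0 + 0) + 0 | 0 | d.0 | --c--▸ u1, --d--▸ u2
  u1 = 0 | ·
  u2 = 0 | 0 | 0 | ·
LTS(Q): 3 reachable states
  v0 = c.0 + (0 + 0) + 0 | 0 | a.0 | --a--▸ v1, --c--▸ v2
  v1 = 0 | 0 | 0 | ·
  v2 = 0 | ·
Run σ = ⟨d⟩ on P: start {u0}
  step 1 (d): {u2}
  ✓ P
Run σ = ⟨d⟩ on Q: start {v0}
  step 1 (d): ∅  — Q cannot continue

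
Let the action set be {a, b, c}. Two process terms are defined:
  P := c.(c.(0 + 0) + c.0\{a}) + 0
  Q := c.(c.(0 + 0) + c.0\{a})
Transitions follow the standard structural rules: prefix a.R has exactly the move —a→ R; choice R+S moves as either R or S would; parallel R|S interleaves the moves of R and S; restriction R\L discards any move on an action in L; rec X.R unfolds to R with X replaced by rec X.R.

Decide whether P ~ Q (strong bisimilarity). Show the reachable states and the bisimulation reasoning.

LTS(P): 4 reachable states
  s0 = c.(c.(0 + 0) + c.0\{a}) + 0 ⊢ ··c··> s1
  s1 = c.(0 + 0) + c.0\{a} ⊢ ··c··> s2, ··c··> s3
  s2 = 0 + 0 ⊢ deadlocked
  s3 = 0\{a} ⊢ deadlocked
LTS(Q): 4 reachable states
  t0 = c.(c.(0 + 0) + c.0\{a}) ⊢ ··c··> t1
  t1 = c.(0 + 0) + c.0\{a} ⊢ ··c··> t2, ··c··> t3
  t2 = 0 + 0 ⊢ deadlocked
  t3 = 0\{a} ⊢ deadlocked
Partition-refinement fixed point:
  B0 = {s0, t0}
  B1 = {s1, t1}
  B2 = {s2, s3, t2, t3}
s0 ∈ B0, t0 ∈ B0 → same block

bisimilar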